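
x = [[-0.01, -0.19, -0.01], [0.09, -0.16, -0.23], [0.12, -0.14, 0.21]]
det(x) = 0.01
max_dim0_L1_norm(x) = 0.49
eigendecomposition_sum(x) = [[(-0.01+0.11j), (-0.08-0.08j), (-0.03-0.06j)],  [(0.06+0.08j), (-0.1-0j), (-0.06-0.02j)],  [0.03+0.00j, -0.02+0.02j, (-0.02+0.01j)]] + [[(-0.01-0.11j), -0.08+0.08j, -0.03+0.06j], [0.06-0.08j, -0.10+0.00j, (-0.06+0.02j)], [0.03-0.00j, (-0.02-0.02j), (-0.02-0.01j)]] + [[0.02+0.00j,-0.02-0.00j,0.06+0.00j], [(-0.03-0j),(0.04+0j),-0.11-0.00j], [0.06+0.00j,(-0.1-0j),(0.24+0j)]]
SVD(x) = [[-0.36, 0.43, -0.83], [-0.91, 0.05, 0.42], [0.22, 0.90, 0.37]] @ diag([0.32056523891285904, 0.29742564522171755, 0.09887321763342595]) @ [[-0.16, 0.57, 0.81], [0.36, -0.72, 0.59], [0.92, 0.39, -0.09]]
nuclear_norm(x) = 0.72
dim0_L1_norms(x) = [0.22, 0.49, 0.45]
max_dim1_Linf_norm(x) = 0.23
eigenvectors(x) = [[(0.74+0j), 0.74-0.00j, 0.22+0.00j],[0.47-0.45j, (0.47+0.45j), (-0.4+0j)],[-0.00-0.19j, -0.00+0.19j, 0.89+0.00j]]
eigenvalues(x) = [(-0.13+0.12j), (-0.13-0.12j), (0.3+0j)]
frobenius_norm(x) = 0.45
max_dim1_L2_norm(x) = 0.29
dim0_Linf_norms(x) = [0.12, 0.19, 0.23]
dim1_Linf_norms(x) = [0.19, 0.23, 0.21]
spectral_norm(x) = 0.32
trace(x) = 0.04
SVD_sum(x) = [[0.02, -0.07, -0.09], [0.05, -0.17, -0.23], [-0.01, 0.04, 0.06]] + [[0.05,-0.09,0.08],[0.0,-0.01,0.01],[0.1,-0.19,0.16]] + [[-0.08, -0.03, 0.01], [0.04, 0.02, -0.0], [0.03, 0.01, -0.00]]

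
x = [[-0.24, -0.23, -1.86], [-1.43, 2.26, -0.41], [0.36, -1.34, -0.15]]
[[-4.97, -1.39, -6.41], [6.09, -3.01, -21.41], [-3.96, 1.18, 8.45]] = x @ [[-1.34, 0.64, 6.05], [2.31, -0.79, -5.05], [2.56, 0.76, 3.29]]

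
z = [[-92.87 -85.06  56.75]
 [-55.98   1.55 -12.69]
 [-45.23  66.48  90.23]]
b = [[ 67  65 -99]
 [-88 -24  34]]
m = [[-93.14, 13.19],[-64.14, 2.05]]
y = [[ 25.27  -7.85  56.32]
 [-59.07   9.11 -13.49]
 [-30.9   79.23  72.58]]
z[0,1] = -85.06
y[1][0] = -59.07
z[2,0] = -45.23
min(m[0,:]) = -93.14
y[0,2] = 56.32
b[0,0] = 67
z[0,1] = -85.06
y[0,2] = 56.32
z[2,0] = -45.23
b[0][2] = -99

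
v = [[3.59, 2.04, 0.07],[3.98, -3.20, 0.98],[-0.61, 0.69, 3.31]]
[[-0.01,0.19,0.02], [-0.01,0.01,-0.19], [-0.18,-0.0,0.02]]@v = [[0.71,  -0.61,  0.25],[0.12,  -0.18,  -0.62],[-0.66,  -0.35,  0.05]]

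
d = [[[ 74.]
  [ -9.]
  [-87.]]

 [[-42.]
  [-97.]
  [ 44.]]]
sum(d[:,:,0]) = -117.0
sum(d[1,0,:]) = -42.0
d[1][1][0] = -97.0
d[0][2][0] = -87.0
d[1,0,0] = -42.0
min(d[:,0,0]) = -42.0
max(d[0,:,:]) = 74.0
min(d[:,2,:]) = -87.0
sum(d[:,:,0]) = -117.0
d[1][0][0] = -42.0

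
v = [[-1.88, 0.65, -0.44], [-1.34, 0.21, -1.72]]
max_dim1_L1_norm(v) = 3.27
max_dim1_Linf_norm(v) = 1.88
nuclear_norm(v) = 3.83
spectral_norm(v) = 2.81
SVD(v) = [[-0.67, -0.74], [-0.74, 0.67]] @ diag([2.8110723385529104, 1.0229722906426513]) @ [[0.8, -0.21, 0.56], [0.48, -0.33, -0.81]]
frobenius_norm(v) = 2.99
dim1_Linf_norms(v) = [1.88, 1.72]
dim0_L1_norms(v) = [3.22, 0.86, 2.16]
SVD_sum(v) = [[-1.52, 0.4, -1.06],[-1.67, 0.44, -1.16]] + [[-0.36, 0.25, 0.62], [0.33, -0.23, -0.56]]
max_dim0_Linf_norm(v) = 1.88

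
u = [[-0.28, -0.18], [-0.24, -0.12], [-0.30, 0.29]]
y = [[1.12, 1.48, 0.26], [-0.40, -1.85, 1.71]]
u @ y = [[-0.24, -0.08, -0.38],  [-0.22, -0.13, -0.27],  [-0.45, -0.98, 0.42]]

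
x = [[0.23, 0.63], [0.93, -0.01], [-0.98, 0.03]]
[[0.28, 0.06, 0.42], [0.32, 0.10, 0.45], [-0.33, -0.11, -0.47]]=x @ [[0.35, 0.11, 0.49], [0.32, 0.05, 0.48]]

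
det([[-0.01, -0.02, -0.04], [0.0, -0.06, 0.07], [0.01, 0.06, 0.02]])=0.000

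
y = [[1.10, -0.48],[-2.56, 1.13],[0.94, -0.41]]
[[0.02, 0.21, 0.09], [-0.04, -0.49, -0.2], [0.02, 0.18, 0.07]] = y@[[0.1, 0.15, 0.1], [0.19, -0.09, 0.05]]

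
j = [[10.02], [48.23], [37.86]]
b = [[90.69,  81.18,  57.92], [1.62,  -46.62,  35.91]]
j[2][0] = 37.86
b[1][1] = -46.62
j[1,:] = [48.23]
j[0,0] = 10.02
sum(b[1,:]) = -9.090000000000003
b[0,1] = 81.18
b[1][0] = 1.62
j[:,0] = [10.02, 48.23, 37.86]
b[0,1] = 81.18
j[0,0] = 10.02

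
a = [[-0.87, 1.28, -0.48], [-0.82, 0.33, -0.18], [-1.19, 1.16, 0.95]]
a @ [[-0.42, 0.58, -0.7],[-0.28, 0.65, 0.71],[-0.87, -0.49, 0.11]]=[[0.42, 0.56, 1.46], [0.41, -0.17, 0.79], [-0.65, -0.40, 1.76]]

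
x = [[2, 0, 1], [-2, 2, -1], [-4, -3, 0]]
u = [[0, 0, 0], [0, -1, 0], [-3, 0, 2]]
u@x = [[0, 0, 0], [2, -2, 1], [-14, -6, -3]]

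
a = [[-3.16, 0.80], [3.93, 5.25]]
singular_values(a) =[6.71, 2.94]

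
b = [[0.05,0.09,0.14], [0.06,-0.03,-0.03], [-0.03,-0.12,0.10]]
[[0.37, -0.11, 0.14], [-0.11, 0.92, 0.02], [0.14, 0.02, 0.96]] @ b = [[0.01, 0.02, 0.07], [0.05, -0.04, -0.04], [-0.02, -0.1, 0.12]]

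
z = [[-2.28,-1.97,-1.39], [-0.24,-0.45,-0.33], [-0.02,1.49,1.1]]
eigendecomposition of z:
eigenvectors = [[0.99,0.02,-0.3],[0.11,-0.59,-0.19],[-0.04,0.81,0.93]]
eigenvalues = [-2.44, 0.01, 0.81]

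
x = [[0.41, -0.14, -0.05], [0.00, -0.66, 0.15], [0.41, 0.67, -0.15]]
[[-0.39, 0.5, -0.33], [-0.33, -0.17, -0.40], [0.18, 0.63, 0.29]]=x @ [[-0.41, 1.11, -0.3], [0.92, 0.04, 0.94], [1.82, -0.99, 1.45]]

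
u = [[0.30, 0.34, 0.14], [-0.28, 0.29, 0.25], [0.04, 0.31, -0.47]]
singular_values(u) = [0.59, 0.52, 0.39]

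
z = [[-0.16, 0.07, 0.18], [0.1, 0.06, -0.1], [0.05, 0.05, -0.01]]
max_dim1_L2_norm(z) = 0.25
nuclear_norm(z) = 0.41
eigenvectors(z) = [[0.92+0.00j, (-0.66-0.01j), (-0.66+0.01j)], [-0.38+0.00j, (-0.21-0.16j), -0.21+0.16j], [-0.13+0.00j, -0.70+0.00j, (-0.7-0j)]]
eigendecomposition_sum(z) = [[-0.18+0.00j, (0.02-0j), (0.17+0j)], [0.08-0.00j, (-0.01+0j), (-0.07-0j)], [(0.03-0j), -0.00+0.00j, (-0.02-0j)]] + [[0.01-0.03j, 0.03-0.10j, 0.01+0.07j],[0.01-0.01j, (0.03-0.03j), (-0.01+0.02j)],[0.01-0.04j, (0.03-0.11j), 0.01+0.07j]] + [[0.01+0.03j, 0.03+0.10j, 0.01-0.07j], [(0.01+0.01j), (0.03+0.03j), -0.01-0.02j], [(0.01+0.04j), 0.03+0.11j, (0.01-0.07j)]]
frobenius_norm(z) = 0.30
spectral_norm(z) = 0.28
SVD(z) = [[-0.87, -0.46, -0.18], [0.48, -0.69, -0.55], [0.13, -0.56, 0.82]] @ diag([0.28325434307599956, 0.10451155825348549, 0.02107869350819188]) @ [[0.68, -0.09, -0.73],[-0.22, -0.97, -0.08],[0.70, -0.22, 0.68]]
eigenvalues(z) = [(-0.21+0j), (0.05+0.01j), (0.05-0.01j)]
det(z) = -0.00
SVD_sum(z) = [[-0.17, 0.02, 0.18], [0.09, -0.01, -0.1], [0.03, -0.00, -0.03]] + [[0.01, 0.05, 0.0], [0.02, 0.07, 0.01], [0.01, 0.06, 0.0]] + [[-0.00, 0.00, -0.0], [-0.01, 0.0, -0.01], [0.01, -0.00, 0.01]]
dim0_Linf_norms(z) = [0.16, 0.07, 0.18]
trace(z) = -0.11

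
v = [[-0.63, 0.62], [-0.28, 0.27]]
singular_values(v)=[0.97, 0.0]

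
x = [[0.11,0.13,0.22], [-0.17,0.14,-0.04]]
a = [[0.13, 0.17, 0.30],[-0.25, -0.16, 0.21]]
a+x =[[0.24, 0.30, 0.52], [-0.42, -0.02, 0.17]]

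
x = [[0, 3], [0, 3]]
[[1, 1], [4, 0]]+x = [[1, 4], [4, 3]]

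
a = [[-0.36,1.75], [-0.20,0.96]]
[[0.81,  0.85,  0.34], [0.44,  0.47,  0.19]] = a@[[0.53,-0.56,0.12],[0.57,0.37,0.22]]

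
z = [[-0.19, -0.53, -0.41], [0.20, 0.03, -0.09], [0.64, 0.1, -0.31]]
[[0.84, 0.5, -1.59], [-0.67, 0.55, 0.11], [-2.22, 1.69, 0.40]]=z@[[-1.25,  4.35,  -0.75], [-3.74,  -4.19,  4.37], [3.37,  2.17,  -1.42]]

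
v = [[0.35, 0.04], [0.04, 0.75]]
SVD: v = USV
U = [[0.10, 1.0],[1.00, -0.10]]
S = [0.75, 0.35]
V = [[0.1, 1.0], [1.00, -0.1]]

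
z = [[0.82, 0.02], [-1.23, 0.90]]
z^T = [[0.82, -1.23],[0.02, 0.9]]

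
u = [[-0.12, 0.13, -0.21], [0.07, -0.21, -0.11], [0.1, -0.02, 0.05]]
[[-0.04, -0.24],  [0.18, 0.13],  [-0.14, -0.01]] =u@[[-1.85, -0.69], [-1.6, -1.25], [0.28, 0.77]]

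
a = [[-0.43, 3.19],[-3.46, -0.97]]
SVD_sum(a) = [[1.27, 0.98], [-2.64, -2.04]] + [[-1.70, 2.21], [-0.82, 1.07]]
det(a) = 11.45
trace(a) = -1.40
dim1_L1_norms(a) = [3.62, 4.43]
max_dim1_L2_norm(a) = 3.59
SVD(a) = [[0.43, -0.90], [-0.9, -0.43]] @ diag([3.6997545487783015, 3.0960161948533584]) @ [[0.79, 0.61],[0.61, -0.79]]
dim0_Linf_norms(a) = [3.46, 3.19]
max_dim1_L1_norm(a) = 4.43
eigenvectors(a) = [[(-0.06-0.69j), (-0.06+0.69j)], [(0.72+0j), (0.72-0j)]]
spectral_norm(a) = 3.70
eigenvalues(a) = [(-0.7+3.31j), (-0.7-3.31j)]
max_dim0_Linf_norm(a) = 3.46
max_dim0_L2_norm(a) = 3.49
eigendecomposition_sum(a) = [[-0.22+1.68j, 1.60+0.34j], [(-1.73-0.37j), (-0.48+1.63j)]] + [[-0.22-1.68j, (1.6-0.34j)], [(-1.73+0.37j), (-0.48-1.63j)]]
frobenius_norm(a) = 4.82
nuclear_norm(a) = 6.80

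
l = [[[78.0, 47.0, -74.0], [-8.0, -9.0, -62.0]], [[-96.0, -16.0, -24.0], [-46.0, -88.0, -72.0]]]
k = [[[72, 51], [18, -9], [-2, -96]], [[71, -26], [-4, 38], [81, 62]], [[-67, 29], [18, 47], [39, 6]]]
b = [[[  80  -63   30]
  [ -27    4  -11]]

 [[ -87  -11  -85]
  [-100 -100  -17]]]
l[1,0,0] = -96.0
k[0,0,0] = 72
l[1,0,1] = -16.0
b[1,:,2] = [-85, -17]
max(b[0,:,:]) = 80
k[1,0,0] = 71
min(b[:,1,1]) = -100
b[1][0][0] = -87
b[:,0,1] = [-63, -11]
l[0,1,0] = -8.0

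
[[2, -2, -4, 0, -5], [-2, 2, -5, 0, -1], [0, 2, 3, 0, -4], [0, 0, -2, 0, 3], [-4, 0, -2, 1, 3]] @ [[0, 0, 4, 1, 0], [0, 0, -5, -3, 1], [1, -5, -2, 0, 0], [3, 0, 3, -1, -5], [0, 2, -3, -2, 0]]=[[-4, 10, 41, 18, -2], [-5, 23, -5, -6, 2], [3, -23, -4, 2, 2], [-2, 16, -5, -6, 0], [1, 16, -18, -11, -5]]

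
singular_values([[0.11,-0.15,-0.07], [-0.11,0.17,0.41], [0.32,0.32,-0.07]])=[0.48, 0.46, 0.13]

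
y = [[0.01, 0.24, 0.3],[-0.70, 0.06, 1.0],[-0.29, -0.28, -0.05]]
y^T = [[0.01, -0.7, -0.29], [0.24, 0.06, -0.28], [0.30, 1.00, -0.05]]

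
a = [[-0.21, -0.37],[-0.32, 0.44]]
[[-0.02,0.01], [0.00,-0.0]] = a @ [[0.04, -0.02], [0.03, -0.02]]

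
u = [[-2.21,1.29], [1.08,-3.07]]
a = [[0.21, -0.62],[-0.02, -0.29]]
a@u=[[-1.13, 2.17], [-0.27, 0.86]]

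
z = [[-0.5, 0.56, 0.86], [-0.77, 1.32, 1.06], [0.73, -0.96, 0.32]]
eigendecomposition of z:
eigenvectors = [[-0.84+0.00j, (0.34+0.23j), (0.34-0.23j)], [(-0.51+0j), (0.69+0j), 0.69-0.00j], [(0.19+0j), (-0.13+0.58j), (-0.13-0.58j)]]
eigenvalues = [(-0.36+0j), (0.75+0.63j), (0.75-0.63j)]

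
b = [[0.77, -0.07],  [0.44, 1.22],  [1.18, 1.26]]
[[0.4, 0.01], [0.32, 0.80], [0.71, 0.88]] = b@[[0.53,0.07], [0.07,0.63]]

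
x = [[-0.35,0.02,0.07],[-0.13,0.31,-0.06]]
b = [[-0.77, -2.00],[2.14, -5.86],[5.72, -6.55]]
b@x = [[0.53, -0.64, 0.07], [0.01, -1.77, 0.50], [-1.15, -1.92, 0.79]]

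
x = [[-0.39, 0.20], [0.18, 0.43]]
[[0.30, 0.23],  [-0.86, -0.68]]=x@[[-1.47, -1.15], [-1.39, -1.09]]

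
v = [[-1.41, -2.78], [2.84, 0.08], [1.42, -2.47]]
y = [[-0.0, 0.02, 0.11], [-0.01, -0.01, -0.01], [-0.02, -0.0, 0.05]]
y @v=[[0.21, -0.27], [-0.03, 0.05], [0.10, -0.07]]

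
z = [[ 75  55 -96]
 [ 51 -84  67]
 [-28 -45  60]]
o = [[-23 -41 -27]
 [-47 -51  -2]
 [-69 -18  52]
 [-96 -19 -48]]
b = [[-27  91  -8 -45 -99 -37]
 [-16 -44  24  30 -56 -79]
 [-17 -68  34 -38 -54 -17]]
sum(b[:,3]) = -53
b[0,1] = 91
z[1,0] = 51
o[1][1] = -51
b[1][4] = -56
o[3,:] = [-96, -19, -48]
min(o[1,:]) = -51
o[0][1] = -41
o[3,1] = -19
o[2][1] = -18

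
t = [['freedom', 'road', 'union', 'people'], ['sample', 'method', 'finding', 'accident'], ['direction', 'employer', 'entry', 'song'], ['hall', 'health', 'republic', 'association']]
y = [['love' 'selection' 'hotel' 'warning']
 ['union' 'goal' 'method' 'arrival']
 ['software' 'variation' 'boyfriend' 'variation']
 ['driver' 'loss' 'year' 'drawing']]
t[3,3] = 'association'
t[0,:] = ['freedom', 'road', 'union', 'people']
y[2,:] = ['software', 'variation', 'boyfriend', 'variation']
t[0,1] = 'road'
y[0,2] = 'hotel'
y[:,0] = ['love', 'union', 'software', 'driver']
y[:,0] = ['love', 'union', 'software', 'driver']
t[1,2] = 'finding'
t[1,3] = 'accident'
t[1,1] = 'method'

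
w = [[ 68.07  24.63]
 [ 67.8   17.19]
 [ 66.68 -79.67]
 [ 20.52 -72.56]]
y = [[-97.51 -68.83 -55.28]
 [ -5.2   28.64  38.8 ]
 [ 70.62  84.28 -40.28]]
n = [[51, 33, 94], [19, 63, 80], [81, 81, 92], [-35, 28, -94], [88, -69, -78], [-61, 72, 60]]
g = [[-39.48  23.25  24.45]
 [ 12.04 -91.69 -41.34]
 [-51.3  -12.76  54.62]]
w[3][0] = 20.52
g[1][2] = -41.34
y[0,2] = -55.28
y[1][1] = 28.64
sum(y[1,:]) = 62.239999999999995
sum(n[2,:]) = 254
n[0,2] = 94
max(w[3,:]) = 20.52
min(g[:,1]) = -91.69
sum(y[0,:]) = -221.62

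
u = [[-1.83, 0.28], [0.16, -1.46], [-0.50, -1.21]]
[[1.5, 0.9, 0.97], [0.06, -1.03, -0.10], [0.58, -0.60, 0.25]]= u @[[-0.84,-0.39,-0.53], [-0.13,0.66,0.01]]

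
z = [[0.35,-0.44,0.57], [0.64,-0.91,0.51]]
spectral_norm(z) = 1.44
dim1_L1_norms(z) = [1.36, 2.06]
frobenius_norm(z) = 1.46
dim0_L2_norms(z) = [0.73, 1.01, 0.76]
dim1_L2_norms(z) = [0.8, 1.22]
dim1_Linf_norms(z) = [0.57, 0.91]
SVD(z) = [[-0.54, -0.84], [-0.84, 0.54]] @ diag([1.4421557020644584, 0.24287225243524316]) @ [[-0.5, 0.70, -0.51], [0.2, -0.48, -0.85]]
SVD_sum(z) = [[0.39, -0.54, 0.4], [0.61, -0.85, 0.62]] + [[-0.04, 0.10, 0.17], [0.03, -0.06, -0.11]]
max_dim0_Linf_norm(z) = 0.91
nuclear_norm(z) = 1.69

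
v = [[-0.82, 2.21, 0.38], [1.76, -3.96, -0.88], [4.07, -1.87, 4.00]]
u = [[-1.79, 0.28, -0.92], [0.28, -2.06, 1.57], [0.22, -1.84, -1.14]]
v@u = [[2.17, -5.48, 3.79], [-4.45, 10.27, -6.83], [-6.93, -2.37, -11.24]]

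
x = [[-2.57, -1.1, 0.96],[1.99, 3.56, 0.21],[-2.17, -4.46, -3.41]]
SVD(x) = [[-0.24, -0.8, 0.55], [0.54, 0.36, 0.76], [-0.81, 0.48, 0.34]] @ diag([7.228095514807627, 2.9019571382827016, 0.988018216627588]) @ [[0.48,0.8,0.36], [0.60,0.01,-0.80], [-0.65,0.6,-0.47]]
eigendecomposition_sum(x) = [[(-0.35+0j), -1.04+0.00j, -0.09+0.00j], [1.12+0.00j, (3.33+0j), (0.29-0j)], [-0.68+0.00j, -2.03+0.00j, (-0.17+0j)]] + [[-1.11+1.70j,-0.03+1.76j,0.52+2.03j], [(0.44-0.45j),(0.11-0.53j),(-0.04-0.64j)], [(-0.75-1.44j),-1.22-0.71j,(-1.62-0.43j)]] + [[-1.11-1.70j, -0.03-1.76j, (0.52-2.03j)], [(0.44+0.45j), (0.11+0.53j), -0.04+0.64j], [(-0.75+1.44j), -1.22+0.71j, -1.62+0.43j]]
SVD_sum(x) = [[-0.84, -1.40, -0.64], [1.85, 3.1, 1.41], [-2.79, -4.68, -2.13]] + [[-1.38,-0.02,1.86], [0.63,0.01,-0.85], [0.83,0.01,-1.12]] + [[-0.35, 0.33, -0.26],[-0.49, 0.45, -0.36],[-0.22, 0.2, -0.16]]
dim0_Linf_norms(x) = [2.57, 4.46, 3.41]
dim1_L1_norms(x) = [4.63, 5.76, 10.04]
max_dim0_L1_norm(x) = 9.12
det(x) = 20.72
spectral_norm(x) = 7.23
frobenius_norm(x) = 7.85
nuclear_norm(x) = 11.12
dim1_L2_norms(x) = [2.96, 4.08, 6.02]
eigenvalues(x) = [(2.81+0j), (-2.61+0.73j), (-2.61-0.73j)]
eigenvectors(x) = [[(0.26+0j), -0.76+0.00j, -0.76-0.00j], [-0.83+0.00j, (0.23+0.05j), (0.23-0.05j)], [(0.5+0j), (0.3-0.53j), (0.3+0.53j)]]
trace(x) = -2.42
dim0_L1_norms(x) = [6.73, 9.12, 4.58]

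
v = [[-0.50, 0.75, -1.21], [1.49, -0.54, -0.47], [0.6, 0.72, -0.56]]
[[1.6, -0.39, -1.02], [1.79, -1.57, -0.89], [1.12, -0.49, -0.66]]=v@[[0.57, -0.6, -0.26], [-0.25, 0.49, 0.07], [-1.71, 0.87, 0.99]]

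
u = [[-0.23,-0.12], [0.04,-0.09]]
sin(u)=[[-0.23, -0.12], [0.04, -0.09]]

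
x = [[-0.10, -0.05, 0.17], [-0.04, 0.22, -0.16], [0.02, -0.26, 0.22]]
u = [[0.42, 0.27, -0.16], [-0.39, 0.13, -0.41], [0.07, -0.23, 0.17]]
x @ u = [[-0.01,-0.07,0.07], [-0.11,0.05,-0.11], [0.13,-0.08,0.14]]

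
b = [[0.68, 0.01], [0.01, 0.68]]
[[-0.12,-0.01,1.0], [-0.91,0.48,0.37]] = b @ [[-0.16, -0.03, 1.47], [-1.33, 0.71, 0.52]]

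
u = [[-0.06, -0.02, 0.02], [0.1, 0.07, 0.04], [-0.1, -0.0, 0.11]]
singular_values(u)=[0.17, 0.11, 0.0]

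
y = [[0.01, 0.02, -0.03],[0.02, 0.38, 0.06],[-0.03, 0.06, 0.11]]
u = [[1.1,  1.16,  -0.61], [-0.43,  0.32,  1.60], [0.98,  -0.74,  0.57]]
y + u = [[1.11,1.18,-0.64], [-0.41,0.70,1.66], [0.95,-0.68,0.68]]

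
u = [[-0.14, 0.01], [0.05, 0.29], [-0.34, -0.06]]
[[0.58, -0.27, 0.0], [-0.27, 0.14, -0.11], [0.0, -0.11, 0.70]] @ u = [[-0.09, -0.07], [0.08, 0.04], [-0.24, -0.07]]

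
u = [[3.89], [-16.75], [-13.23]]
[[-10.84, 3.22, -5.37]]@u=[[-25.06]]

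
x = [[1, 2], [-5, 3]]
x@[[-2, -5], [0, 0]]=[[-2, -5], [10, 25]]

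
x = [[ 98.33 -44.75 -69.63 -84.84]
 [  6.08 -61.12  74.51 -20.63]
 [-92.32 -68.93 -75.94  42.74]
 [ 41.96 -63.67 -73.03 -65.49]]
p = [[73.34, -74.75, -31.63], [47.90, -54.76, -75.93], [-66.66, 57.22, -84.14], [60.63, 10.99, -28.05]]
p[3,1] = 10.99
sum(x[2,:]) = -194.45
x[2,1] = -68.93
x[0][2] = -69.63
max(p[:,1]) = 57.22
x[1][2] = 74.51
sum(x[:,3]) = -128.22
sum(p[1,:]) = -82.79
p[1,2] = -75.93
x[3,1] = -63.67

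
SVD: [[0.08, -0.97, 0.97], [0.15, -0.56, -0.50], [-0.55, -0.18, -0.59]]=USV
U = [[0.95, 0.23, 0.22], [-0.02, 0.73, -0.68], [-0.32, 0.64, 0.70]]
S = [1.43, 0.94, 0.49]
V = [[0.17, -0.6, 0.78], [-0.24, -0.8, -0.55], [-0.96, 0.09, 0.28]]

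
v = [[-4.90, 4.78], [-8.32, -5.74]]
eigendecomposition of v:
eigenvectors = [[(-0.04-0.6j), -0.04+0.60j],[(0.8+0j), (0.8-0j)]]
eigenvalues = [(-5.32+6.29j), (-5.32-6.29j)]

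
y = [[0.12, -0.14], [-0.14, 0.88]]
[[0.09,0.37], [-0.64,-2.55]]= y@ [[-0.10, -0.39],[-0.74, -2.96]]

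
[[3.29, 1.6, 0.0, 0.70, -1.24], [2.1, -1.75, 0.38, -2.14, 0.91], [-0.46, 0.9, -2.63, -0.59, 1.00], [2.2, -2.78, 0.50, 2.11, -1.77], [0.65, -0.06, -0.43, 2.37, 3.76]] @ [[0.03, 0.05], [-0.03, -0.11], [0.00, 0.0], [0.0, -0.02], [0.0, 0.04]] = [[0.05,-0.08],[0.12,0.38],[-0.04,-0.07],[0.15,0.3],[0.02,0.14]]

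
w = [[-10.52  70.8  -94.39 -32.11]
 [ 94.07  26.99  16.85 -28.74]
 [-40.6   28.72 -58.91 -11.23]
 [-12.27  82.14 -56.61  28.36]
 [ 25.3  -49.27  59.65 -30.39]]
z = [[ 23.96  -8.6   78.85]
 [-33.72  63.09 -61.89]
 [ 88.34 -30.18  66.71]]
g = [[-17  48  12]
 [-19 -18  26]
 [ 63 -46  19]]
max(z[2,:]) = 88.34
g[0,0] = -17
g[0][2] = 12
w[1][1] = 26.99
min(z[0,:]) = -8.6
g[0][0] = -17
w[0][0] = -10.52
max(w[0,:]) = 70.8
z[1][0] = -33.72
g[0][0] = -17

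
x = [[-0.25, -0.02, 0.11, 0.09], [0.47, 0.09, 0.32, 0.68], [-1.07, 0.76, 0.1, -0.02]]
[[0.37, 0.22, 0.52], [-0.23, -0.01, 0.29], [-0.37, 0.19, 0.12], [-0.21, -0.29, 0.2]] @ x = [[-0.55, 0.41, 0.16, 0.17], [-0.26, 0.22, 0.00, -0.03], [0.05, 0.12, 0.03, 0.09], [-0.30, 0.13, -0.1, -0.22]]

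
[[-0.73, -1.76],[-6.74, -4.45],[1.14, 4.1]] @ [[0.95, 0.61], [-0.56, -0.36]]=[[0.29,  0.19], [-3.91,  -2.51], [-1.21,  -0.78]]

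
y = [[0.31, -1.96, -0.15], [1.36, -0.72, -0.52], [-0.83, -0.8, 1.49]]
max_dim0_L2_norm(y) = 2.24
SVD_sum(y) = [[0.75, -1.76, -0.20], [0.49, -1.14, -0.13], [0.10, -0.23, -0.03]] + [[-0.23, -0.13, 0.27], [0.58, 0.33, -0.68], [-1.12, -0.63, 1.32]] + [[-0.21, -0.07, -0.21], [0.29, 0.09, 0.29], [0.2, 0.06, 0.2]]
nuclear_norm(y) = 5.02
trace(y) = 1.08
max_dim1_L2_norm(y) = 1.99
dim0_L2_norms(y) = [1.62, 2.24, 1.59]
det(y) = 2.92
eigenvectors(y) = [[-0.13+0.00j, (0.74+0j), (0.74-0j)], [(0.15+0j), (0.17-0.52j), (0.17+0.52j)], [(-0.98+0j), 0.39+0.07j, 0.39-0.07j]]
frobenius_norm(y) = 3.19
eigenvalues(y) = [(1.51+0j), (-0.21+1.37j), (-0.21-1.37j)]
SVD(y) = [[0.84, 0.18, 0.52],  [0.54, -0.45, -0.71],  [0.11, 0.87, -0.47]] @ diag([2.3094793662457596, 2.110888429518084, 0.5983770508732447]) @ [[0.39, -0.91, -0.11], [-0.61, -0.34, 0.72], [-0.69, -0.22, -0.69]]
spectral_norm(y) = 2.31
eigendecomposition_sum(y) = [[-0.12-0.00j, 0.03-0.00j, 0.21+0.00j], [(0.14+0j), -0.03+0.00j, -0.26+0.00j], [-0.91-0.00j, (0.21-0j), (1.66+0j)]] + [[0.21+0.79j, (-0.99-0.17j), (-0.18-0.13j)], [(0.61+0.03j), -0.34+0.67j, (-0.13+0.1j)], [(0.04+0.43j), -0.50-0.18j, -0.08-0.08j]] + [[0.21-0.79j, (-0.99+0.17j), (-0.18+0.13j)], [(0.61-0.03j), -0.34-0.67j, -0.13-0.10j], [0.04-0.43j, (-0.5+0.18j), -0.08+0.08j]]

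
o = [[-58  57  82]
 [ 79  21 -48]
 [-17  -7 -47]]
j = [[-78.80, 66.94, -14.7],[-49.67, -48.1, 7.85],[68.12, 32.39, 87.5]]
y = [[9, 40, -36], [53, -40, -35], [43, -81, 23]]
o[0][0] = -58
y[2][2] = 23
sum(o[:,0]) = 4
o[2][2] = -47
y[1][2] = -35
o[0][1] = 57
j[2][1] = 32.39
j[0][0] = -78.8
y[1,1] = -40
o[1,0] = 79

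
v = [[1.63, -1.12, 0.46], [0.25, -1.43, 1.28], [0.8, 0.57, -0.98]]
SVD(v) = [[-0.66, 0.61, -0.43], [-0.71, -0.33, 0.62], [0.24, 0.72, 0.65]] @ diag([2.6110202512976577, 1.72426631711153, 0.05898232776146127]) @ [[-0.41, 0.73, -0.55],  [0.86, 0.11, -0.49],  [-0.29, -0.68, -0.67]]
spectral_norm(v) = 2.61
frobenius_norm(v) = 3.13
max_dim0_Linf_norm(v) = 1.63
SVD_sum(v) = [[0.71, -1.26, 0.96],[0.75, -1.34, 1.03],[-0.26, 0.46, -0.35]] + [[0.92, 0.12, -0.52], [-0.49, -0.06, 0.28], [1.07, 0.14, -0.60]] + [[0.01, 0.02, 0.02], [-0.01, -0.02, -0.02], [-0.01, -0.03, -0.03]]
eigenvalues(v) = [1.53, -0.08, -2.23]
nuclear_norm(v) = 4.39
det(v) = 0.27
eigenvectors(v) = [[-0.91, 0.27, -0.29], [-0.23, 0.69, -0.78], [-0.34, 0.67, 0.55]]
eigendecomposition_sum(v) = [[1.69, -0.64, -0.02], [0.42, -0.16, -0.00], [0.64, -0.24, -0.01]] + [[0.01, -0.02, -0.02], [0.03, -0.04, -0.05], [0.03, -0.04, -0.05]] + [[-0.07,-0.46,0.50], [-0.2,-1.23,1.33], [0.14,0.85,-0.93]]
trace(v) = -0.78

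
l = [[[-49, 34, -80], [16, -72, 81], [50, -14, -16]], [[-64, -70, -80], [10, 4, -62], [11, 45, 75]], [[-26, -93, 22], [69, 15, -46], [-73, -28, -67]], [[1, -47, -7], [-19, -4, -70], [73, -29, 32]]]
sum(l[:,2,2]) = 24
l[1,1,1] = 4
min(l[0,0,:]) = -80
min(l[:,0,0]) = -64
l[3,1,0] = -19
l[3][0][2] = -7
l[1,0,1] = -70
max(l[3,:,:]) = 73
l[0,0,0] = -49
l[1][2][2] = 75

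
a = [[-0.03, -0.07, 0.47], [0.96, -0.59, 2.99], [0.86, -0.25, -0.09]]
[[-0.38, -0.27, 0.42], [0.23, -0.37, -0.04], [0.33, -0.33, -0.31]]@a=[[0.11, 0.08, -1.02], [-0.4, 0.21, -0.99], [-0.59, 0.25, -0.8]]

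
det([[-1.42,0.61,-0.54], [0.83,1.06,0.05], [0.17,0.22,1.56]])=-3.118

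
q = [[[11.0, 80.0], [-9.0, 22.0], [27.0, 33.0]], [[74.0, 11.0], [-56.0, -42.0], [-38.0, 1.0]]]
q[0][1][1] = 22.0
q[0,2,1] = 33.0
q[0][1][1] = 22.0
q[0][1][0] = -9.0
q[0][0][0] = 11.0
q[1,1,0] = -56.0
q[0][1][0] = -9.0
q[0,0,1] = 80.0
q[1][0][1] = 11.0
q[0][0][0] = 11.0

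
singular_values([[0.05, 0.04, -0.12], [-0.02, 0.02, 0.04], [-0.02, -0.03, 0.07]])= [0.16, 0.03, 0.01]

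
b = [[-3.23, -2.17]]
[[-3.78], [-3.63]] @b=[[12.21, 8.20], [11.72, 7.88]]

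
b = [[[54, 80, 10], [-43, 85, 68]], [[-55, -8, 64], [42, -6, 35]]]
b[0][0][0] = 54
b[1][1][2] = 35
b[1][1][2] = 35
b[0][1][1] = 85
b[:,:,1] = [[80, 85], [-8, -6]]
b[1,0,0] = -55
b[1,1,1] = -6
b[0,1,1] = 85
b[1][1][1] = -6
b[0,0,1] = 80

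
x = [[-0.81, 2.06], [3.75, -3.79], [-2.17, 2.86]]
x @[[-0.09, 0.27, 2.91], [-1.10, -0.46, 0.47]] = [[-2.19, -1.17, -1.39], [3.83, 2.76, 9.13], [-2.95, -1.90, -4.97]]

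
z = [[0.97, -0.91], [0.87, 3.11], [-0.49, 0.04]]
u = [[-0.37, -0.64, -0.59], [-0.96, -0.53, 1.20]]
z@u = [[0.51, -0.14, -1.66], [-3.31, -2.21, 3.22], [0.14, 0.29, 0.34]]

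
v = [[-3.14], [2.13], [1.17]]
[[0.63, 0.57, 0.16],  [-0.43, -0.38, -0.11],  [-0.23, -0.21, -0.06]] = v @ [[-0.2, -0.18, -0.05]]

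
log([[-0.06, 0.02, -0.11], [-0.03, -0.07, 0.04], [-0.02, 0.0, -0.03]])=[[-7.59+1.02j, (7.35+0.29j), -9.81-3.44j], [(-4.22-0.85j), (7.45-0.25j), (-23.58+2.87j)], [(-0.55-0.7j), (3.4-0.2j), (-11.88+2.37j)]]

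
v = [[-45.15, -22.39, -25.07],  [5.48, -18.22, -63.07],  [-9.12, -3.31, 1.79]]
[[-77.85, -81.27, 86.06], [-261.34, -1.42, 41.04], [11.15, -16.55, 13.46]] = v @ [[-0.95, 1.27, -1.0], [1.25, 1.36, -1.48], [3.7, -0.26, -0.31]]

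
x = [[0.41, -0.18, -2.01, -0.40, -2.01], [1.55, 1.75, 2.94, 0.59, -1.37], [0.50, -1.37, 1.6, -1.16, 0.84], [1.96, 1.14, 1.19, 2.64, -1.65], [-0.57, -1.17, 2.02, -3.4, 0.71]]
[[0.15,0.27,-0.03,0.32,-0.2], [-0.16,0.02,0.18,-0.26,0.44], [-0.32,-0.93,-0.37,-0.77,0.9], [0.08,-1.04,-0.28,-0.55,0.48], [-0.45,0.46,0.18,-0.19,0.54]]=x @[[-0.03,-0.53,-0.29,-0.26,0.32], [0.06,0.58,0.22,0.35,-0.33], [-0.09,-0.07,0.05,-0.16,0.18], [0.06,-0.32,-0.07,-0.13,0.01], [-0.01,-0.16,-0.10,-0.06,0.01]]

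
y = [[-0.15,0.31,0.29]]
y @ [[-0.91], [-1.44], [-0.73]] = [[-0.52]]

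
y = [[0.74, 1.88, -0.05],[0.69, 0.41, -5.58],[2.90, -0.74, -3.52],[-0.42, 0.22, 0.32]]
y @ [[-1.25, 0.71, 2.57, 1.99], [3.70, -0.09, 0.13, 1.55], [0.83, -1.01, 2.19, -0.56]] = [[5.99, 0.41, 2.04, 4.41], [-3.98, 6.09, -10.39, 5.13], [-9.28, 5.68, -0.35, 6.6], [1.6, -0.64, -0.35, -0.67]]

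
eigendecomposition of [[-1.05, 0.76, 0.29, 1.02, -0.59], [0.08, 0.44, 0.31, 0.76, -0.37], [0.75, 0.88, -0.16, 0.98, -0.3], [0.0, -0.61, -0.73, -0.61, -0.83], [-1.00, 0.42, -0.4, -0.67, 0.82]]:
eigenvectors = [[0.34+0.00j,(0.83+0j),-0.04+0.19j,-0.04-0.19j,(0.19+0j)], [(0.44+0j),0.13+0.00j,(0.24+0.04j),(0.24-0.04j),0.56+0.00j], [(0.52+0j),(-0.48+0j),(0.42+0.4j),0.42-0.40j,0.53+0.00j], [(-0.06+0j),(-0.09+0j),-0.65+0.00j,-0.65-0.00j,-0.51+0.00j], [(-0.65+0j),0.24+0.00j,-0.38+0.08j,(-0.38-0.08j),-0.33+0.00j]]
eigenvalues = [(1.33+0j), (-1.38+0j), (-0.4+0.6j), (-0.4-0.6j), (0.29+0j)]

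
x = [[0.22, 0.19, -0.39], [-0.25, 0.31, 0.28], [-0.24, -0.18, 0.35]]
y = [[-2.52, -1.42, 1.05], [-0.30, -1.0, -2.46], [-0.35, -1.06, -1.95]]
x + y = [[-2.3, -1.23, 0.66], [-0.55, -0.69, -2.18], [-0.59, -1.24, -1.60]]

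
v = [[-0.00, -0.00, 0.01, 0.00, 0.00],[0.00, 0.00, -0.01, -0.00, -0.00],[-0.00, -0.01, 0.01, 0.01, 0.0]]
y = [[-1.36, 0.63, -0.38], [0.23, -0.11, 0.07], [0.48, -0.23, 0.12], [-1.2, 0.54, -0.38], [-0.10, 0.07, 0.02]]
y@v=[[0.0,  0.00,  -0.02,  -0.0,  0.00],[0.00,  -0.0,  0.0,  0.0,  0.00],[0.00,  -0.0,  0.01,  0.0,  0.0],[0.00,  0.0,  -0.02,  -0.0,  0.0],[0.00,  -0.00,  -0.0,  0.0,  0.00]]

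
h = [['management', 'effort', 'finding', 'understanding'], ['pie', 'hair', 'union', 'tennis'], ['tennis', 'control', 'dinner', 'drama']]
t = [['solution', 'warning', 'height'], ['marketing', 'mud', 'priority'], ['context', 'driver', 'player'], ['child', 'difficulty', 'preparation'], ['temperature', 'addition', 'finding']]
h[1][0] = 'pie'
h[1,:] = ['pie', 'hair', 'union', 'tennis']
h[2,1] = 'control'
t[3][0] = 'child'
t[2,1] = 'driver'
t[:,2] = ['height', 'priority', 'player', 'preparation', 'finding']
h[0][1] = 'effort'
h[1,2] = 'union'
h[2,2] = 'dinner'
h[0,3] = 'understanding'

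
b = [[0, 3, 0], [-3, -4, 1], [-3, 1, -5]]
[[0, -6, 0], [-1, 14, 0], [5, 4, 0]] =b @[[0, -2, 0], [0, -2, 0], [-1, 0, 0]]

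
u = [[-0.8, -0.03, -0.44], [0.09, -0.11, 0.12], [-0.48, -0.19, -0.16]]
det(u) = -0.00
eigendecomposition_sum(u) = [[-0.83, -0.11, -0.41], [0.14, 0.02, 0.07], [-0.43, -0.06, -0.21]] + [[-0.01,  -0.02,  0.01], [0.01,  0.02,  -0.01], [0.01,  0.03,  -0.02]] + [[0.04, 0.10, -0.04],[-0.06, -0.15, 0.06],[-0.06, -0.16, 0.07]]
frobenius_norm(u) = 1.08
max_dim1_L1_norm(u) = 1.27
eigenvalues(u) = [-1.02, -0.01, -0.04]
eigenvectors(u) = [[-0.88,0.44,-0.41],[0.15,-0.49,0.62],[-0.46,-0.75,0.67]]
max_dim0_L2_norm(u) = 0.94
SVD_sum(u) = [[-0.81,-0.09,-0.41], [0.11,0.01,0.05], [-0.46,-0.05,-0.23]] + [[0.01,0.06,-0.03],[-0.02,-0.12,0.06],[-0.02,-0.14,0.07]] + [[-0.0,0.0,0.0], [-0.00,0.0,0.00], [0.00,-0.0,-0.00]]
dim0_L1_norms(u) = [1.37, 0.33, 0.72]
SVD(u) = [[-0.86, 0.32, -0.39], [0.12, -0.63, -0.77], [-0.49, -0.71, 0.51]] @ diag([1.0545806427375701, 0.22149119967937533, 0.0011473568773028254]) @ [[0.89, 0.10, 0.45], [0.13, 0.88, -0.46], [0.44, -0.47, -0.77]]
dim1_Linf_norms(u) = [0.8, 0.12, 0.48]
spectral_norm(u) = 1.05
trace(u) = -1.07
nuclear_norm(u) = 1.28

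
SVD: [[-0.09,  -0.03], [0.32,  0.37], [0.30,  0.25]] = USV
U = [[-0.13, -0.65], [0.77, -0.54], [0.62, 0.54]]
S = [0.63, 0.07]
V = [[0.71, 0.71], [0.71, -0.71]]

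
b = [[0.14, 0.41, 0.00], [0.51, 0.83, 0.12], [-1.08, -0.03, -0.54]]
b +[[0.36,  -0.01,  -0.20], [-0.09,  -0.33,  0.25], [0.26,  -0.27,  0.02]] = [[0.50, 0.40, -0.20], [0.42, 0.5, 0.37], [-0.82, -0.30, -0.52]]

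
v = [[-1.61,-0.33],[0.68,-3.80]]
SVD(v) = [[0.01,1.0], [1.0,-0.01]] @ diag([3.860631663036129, 1.6428399685796822]) @ [[0.17, -0.99],[-0.99, -0.17]]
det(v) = 6.34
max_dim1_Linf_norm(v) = 3.8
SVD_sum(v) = [[0.01, -0.05],  [0.66, -3.80]] + [[-1.62, -0.28], [0.02, 0.0]]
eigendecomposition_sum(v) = [[-1.81, 0.29], [-0.59, 0.09]] + [[0.2,-0.62], [1.27,-3.89]]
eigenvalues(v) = [-1.72, -3.69]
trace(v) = -5.41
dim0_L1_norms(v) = [2.29, 4.13]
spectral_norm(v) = 3.86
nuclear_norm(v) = 5.50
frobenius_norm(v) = 4.20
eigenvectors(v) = [[0.95, 0.16],[0.31, 0.99]]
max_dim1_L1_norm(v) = 4.48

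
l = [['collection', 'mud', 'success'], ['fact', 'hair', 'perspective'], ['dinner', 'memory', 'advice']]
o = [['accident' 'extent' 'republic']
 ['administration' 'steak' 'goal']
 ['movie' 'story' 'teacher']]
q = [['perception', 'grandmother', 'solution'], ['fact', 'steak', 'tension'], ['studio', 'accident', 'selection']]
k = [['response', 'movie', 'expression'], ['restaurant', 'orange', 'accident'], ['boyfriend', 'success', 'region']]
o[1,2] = 'goal'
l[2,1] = 'memory'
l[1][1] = 'hair'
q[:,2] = ['solution', 'tension', 'selection']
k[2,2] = 'region'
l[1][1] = 'hair'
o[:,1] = ['extent', 'steak', 'story']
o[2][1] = 'story'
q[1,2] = 'tension'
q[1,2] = 'tension'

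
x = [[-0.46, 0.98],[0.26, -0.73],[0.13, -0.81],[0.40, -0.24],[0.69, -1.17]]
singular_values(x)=[2.09, 0.37]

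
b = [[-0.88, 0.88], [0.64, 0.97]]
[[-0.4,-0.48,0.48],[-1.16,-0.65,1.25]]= b @ [[-0.45, -0.08, 0.45], [-0.90, -0.62, 0.99]]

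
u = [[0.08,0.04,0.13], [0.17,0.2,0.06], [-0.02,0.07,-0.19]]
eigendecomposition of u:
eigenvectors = [[-0.30, -0.77, -0.46],[-0.94, 0.57, 0.07],[-0.13, 0.29, 0.88]]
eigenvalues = [0.26, 0.0, -0.17]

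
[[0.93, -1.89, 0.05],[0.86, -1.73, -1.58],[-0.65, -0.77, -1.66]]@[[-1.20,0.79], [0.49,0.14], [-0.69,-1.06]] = [[-2.08, 0.42], [-0.79, 2.11], [1.55, 1.14]]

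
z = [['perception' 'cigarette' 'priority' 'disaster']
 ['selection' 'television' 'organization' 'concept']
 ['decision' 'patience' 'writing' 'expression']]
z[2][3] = 'expression'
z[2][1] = 'patience'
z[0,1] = 'cigarette'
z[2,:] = ['decision', 'patience', 'writing', 'expression']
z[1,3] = 'concept'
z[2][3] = 'expression'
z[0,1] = 'cigarette'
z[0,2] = 'priority'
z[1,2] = 'organization'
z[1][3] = 'concept'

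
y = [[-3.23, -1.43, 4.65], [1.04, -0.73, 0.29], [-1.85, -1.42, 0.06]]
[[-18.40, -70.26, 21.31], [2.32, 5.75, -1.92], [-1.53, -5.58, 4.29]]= y @ [[1.96, 5.93, -2.46], [-1.61, -4.32, 0.31], [-3.09, -12.32, 2.97]]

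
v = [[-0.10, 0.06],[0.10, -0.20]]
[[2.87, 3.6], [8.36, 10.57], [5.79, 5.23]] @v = [[0.07, -0.55], [0.22, -1.61], [-0.06, -0.70]]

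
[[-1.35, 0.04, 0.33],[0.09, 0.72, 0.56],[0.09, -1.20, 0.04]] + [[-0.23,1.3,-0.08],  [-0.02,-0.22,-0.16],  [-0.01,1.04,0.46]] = [[-1.58, 1.34, 0.25], [0.07, 0.5, 0.4], [0.08, -0.16, 0.50]]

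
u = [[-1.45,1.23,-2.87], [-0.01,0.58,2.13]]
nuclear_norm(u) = 5.24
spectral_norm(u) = 3.84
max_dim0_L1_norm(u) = 5.0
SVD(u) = [[-0.88, 0.48],[0.48, 0.88]] @ diag([3.8444443950107523, 1.3949721479909236]) @ [[0.33, -0.21, 0.92], [-0.50, 0.79, 0.36]]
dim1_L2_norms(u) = [3.44, 2.21]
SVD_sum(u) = [[-1.12,0.71,-3.11], [0.61,-0.38,1.69]] + [[-0.33, 0.52, 0.24], [-0.62, 0.96, 0.44]]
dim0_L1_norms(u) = [1.46, 1.81, 5.0]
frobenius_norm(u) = 4.09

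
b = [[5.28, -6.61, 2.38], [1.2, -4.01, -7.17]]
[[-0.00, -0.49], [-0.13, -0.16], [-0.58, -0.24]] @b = [[-0.59,1.96,3.51], [-0.88,1.5,0.84], [-3.35,4.8,0.34]]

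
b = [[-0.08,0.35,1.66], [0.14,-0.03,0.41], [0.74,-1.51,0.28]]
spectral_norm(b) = 1.75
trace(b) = 0.17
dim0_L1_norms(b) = [0.96, 1.89, 2.35]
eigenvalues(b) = [(-0.91+0j), (0.54+0.07j), (0.54-0.07j)]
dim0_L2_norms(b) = [0.76, 1.55, 1.73]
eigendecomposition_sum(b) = [[-0.72+0.00j, (1.26-0j), 0.57-0.00j], [(-0.06+0j), (0.1-0j), 0.05-0.00j], [(0.37-0j), -0.65+0.00j, (-0.29+0j)]] + [[(0.32-1.96j), -0.46+6.27j, 0.55-2.80j], [0.10-0.88j, (-0.07+2.8j), (0.18-1.26j)], [(0.18-0.53j), (-0.43+1.73j), (0.29-0.76j)]] + [[(0.32+1.96j),-0.46-6.27j,0.55+2.80j], [0.10+0.88j,(-0.07-2.8j),(0.18+1.26j)], [(0.18+0.53j),(-0.43-1.73j),0.29+0.76j]]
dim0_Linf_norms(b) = [0.74, 1.51, 1.66]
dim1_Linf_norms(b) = [1.66, 0.41, 1.51]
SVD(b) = [[0.89,  -0.39,  -0.23],[0.17,  -0.18,  0.97],[-0.42,  -0.9,  -0.1]] @ diag([1.750582514461695, 1.704830908467945, 0.09062247841087362]) @ [[-0.20, 0.53, 0.82], [-0.39, 0.72, -0.57], [0.9, 0.43, -0.06]]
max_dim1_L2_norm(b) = 1.7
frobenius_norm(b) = 2.45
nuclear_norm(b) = 3.55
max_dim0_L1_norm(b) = 2.35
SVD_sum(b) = [[-0.32,0.84,1.28], [-0.06,0.16,0.24], [0.15,-0.39,-0.6]] + [[0.26, -0.48, 0.38], [0.12, -0.22, 0.18], [0.60, -1.12, 0.88]] + [[-0.02, -0.01, 0.0],[0.08, 0.04, -0.01],[-0.01, -0.0, 0.0]]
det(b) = -0.27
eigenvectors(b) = [[(0.89+0j),-0.88+0.00j,-0.88-0.00j], [(0.07+0j),-0.39+0.02j,-0.39-0.02j], [(-0.46+0j),-0.25-0.04j,(-0.25+0.04j)]]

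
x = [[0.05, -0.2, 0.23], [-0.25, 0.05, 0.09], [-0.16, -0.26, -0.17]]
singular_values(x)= [0.35, 0.31, 0.26]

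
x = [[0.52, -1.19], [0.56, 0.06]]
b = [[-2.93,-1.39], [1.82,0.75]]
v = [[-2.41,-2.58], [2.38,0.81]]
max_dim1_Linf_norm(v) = 2.58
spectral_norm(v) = 4.22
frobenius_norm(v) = 4.33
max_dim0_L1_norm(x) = 1.25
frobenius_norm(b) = 3.79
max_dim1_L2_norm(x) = 1.3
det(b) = 0.33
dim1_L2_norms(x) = [1.3, 0.56]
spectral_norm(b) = 3.79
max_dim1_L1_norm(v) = 4.99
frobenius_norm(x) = 1.42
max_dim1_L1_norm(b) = 4.32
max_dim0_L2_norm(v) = 3.39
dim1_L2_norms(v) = [3.53, 2.51]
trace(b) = -2.18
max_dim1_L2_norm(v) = 3.53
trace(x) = 0.58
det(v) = 4.19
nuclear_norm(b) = 3.88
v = x + b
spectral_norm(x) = 1.31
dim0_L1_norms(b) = [4.75, 2.14]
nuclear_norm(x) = 1.84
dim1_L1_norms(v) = [4.99, 3.19]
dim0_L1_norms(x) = [1.08, 1.25]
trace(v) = -1.60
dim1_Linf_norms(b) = [2.93, 1.82]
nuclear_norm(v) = 5.21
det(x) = 0.70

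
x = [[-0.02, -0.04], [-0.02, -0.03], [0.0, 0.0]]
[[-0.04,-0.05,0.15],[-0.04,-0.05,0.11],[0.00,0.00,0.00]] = x @ [[1.39,2.41,0.27], [0.39,0.01,-3.81]]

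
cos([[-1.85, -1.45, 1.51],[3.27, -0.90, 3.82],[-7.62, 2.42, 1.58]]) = [[-14.17, -6.82, 6.65], [20.03, -14.87, 11.79], [-29.10, 5.7, -4.98]]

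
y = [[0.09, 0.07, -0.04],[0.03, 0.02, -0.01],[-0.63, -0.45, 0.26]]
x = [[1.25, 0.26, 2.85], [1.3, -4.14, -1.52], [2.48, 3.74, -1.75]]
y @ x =[[0.1, -0.42, 0.22], [0.04, -0.11, 0.07], [-0.73, 2.67, -1.57]]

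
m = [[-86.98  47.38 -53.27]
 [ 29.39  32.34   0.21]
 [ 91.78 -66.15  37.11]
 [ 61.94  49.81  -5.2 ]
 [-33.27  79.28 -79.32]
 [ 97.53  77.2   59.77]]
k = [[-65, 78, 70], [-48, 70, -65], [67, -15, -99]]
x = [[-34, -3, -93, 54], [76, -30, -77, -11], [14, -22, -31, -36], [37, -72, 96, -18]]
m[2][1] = -66.15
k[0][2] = 70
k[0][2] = 70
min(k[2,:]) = -99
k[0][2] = 70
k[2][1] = -15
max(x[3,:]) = 96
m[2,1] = -66.15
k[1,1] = 70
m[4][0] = -33.27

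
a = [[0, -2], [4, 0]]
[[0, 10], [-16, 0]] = a @ [[-4, 0], [0, -5]]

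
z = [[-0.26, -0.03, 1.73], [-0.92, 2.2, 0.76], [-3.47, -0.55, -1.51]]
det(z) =14.958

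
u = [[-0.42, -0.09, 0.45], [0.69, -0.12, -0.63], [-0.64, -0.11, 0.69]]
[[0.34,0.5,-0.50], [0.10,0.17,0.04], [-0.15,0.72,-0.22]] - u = [[0.76, 0.59, -0.95], [-0.59, 0.29, 0.67], [0.49, 0.83, -0.91]]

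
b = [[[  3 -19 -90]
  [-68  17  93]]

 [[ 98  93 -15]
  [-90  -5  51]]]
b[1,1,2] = 51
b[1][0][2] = -15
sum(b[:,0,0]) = 101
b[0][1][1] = 17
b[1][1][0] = -90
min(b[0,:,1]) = -19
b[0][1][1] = 17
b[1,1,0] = -90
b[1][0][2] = -15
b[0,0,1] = -19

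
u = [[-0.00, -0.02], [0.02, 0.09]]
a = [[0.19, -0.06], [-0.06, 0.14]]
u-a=[[-0.19, 0.04],[0.08, -0.05]]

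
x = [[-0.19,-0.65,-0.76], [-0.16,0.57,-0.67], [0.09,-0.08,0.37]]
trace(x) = 0.75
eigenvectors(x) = [[0.39, -0.98, -0.97], [-0.89, -0.04, 0.01], [0.24, 0.19, 0.24]]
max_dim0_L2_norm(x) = 1.08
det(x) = 0.00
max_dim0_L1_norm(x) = 1.8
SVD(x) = [[-0.79, 0.59, 0.17],  [-0.52, -0.79, 0.32],  [0.32, 0.17, 0.93]] @ diag([1.117213739278119, 0.8595542172375024, 9.16374781107829e-05]) @ [[0.23, 0.17, 0.96], [0.03, -0.99, 0.17], [0.97, -0.01, -0.24]]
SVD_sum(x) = [[-0.21, -0.15, -0.85], [-0.14, -0.1, -0.56], [0.08, 0.06, 0.35]] + [[0.02, -0.5, 0.09], [-0.02, 0.67, -0.11], [0.00, -0.14, 0.02]] + [[0.00, -0.0, -0.0], [0.00, -0.00, -0.0], [0.00, -0.0, -0.00]]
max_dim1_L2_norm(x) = 1.02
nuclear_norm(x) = 1.98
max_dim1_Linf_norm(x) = 0.76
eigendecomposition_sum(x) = [[0.07, -0.26, 0.28],[-0.15, 0.59, -0.62],[0.04, -0.16, 0.17]] + [[-0.26,-0.4,-1.06], [-0.01,-0.02,-0.05], [0.05,0.08,0.21]] + [[0.0, 0.01, 0.03], [-0.0, -0.0, -0.0], [-0.0, -0.0, -0.01]]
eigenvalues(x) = [0.82, -0.07, -0.0]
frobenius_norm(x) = 1.41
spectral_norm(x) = 1.12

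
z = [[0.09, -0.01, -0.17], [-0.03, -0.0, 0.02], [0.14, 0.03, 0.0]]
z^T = [[0.09, -0.03, 0.14],[-0.01, -0.0, 0.03],[-0.17, 0.02, 0.00]]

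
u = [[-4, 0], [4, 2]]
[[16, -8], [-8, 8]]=u @ [[-4, 2], [4, 0]]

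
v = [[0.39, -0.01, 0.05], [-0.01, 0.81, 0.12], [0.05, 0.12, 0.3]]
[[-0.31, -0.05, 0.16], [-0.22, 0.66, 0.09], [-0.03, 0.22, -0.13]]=v @ [[-0.83, -0.16, 0.48], [-0.30, 0.74, 0.21], [0.15, 0.48, -0.59]]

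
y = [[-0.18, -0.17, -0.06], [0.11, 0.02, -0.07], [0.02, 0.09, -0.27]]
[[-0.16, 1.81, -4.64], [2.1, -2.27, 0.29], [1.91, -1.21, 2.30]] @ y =[[0.14, -0.35, 1.14],[-0.62, -0.38, -0.05],[-0.43, -0.14, -0.65]]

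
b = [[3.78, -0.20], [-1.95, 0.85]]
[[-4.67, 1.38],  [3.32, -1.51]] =b @ [[-1.17, 0.31], [1.22, -1.06]]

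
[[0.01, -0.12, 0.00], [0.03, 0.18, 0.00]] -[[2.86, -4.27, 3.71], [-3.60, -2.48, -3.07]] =[[-2.85, 4.15, -3.71], [3.63, 2.66, 3.07]]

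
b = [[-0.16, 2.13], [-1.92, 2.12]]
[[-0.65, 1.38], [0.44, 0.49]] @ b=[[-2.55, 1.54], [-1.01, 1.98]]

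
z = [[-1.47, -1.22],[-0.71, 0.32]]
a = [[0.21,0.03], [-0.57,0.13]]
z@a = [[0.39,-0.2], [-0.33,0.02]]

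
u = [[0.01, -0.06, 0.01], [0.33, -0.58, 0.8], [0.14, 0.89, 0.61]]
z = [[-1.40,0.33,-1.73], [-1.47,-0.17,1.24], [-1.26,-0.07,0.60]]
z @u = [[-0.15, -1.65, -0.81], [0.10, 1.29, 0.61], [0.05, 0.65, 0.3]]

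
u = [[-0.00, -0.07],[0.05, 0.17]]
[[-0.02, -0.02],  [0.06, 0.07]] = u@[[0.04, 0.45], [0.35, 0.26]]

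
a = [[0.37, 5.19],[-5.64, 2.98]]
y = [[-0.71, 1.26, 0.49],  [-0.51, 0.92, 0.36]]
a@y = [[-2.91,5.24,2.05], [2.48,-4.36,-1.69]]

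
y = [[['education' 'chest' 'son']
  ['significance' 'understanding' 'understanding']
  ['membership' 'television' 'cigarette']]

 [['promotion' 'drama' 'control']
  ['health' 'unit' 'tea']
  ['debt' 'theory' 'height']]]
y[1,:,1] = ['drama', 'unit', 'theory']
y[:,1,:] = [['significance', 'understanding', 'understanding'], ['health', 'unit', 'tea']]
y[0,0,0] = 'education'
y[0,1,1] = 'understanding'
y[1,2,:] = ['debt', 'theory', 'height']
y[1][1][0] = 'health'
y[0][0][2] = 'son'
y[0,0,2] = 'son'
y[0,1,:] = ['significance', 'understanding', 'understanding']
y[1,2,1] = 'theory'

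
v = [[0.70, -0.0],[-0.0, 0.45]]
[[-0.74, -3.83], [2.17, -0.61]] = v @[[-1.06, -5.47], [4.83, -1.36]]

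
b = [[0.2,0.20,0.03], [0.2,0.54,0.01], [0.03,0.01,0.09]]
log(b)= [[-1.95,  0.68,  0.25], [0.68,  -0.77,  -0.03], [0.25,  -0.03,  -2.44]]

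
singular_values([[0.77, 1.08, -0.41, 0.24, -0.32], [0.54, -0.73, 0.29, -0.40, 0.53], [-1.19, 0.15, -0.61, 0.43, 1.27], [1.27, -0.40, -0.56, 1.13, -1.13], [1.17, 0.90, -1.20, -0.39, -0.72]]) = [3.06, 1.83, 1.41, 0.97, 0.59]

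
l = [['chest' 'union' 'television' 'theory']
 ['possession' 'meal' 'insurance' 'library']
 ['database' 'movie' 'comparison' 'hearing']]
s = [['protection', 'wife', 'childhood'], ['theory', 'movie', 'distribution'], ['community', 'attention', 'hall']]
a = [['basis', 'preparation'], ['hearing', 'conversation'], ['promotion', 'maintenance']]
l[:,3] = ['theory', 'library', 'hearing']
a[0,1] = 'preparation'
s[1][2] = 'distribution'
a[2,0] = 'promotion'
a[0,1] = 'preparation'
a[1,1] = 'conversation'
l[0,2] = 'television'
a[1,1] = 'conversation'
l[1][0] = 'possession'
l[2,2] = 'comparison'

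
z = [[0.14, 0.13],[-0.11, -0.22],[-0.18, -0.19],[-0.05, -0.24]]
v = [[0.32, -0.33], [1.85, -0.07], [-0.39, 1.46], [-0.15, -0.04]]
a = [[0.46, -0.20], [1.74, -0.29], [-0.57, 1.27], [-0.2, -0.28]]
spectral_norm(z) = 0.46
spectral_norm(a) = 2.06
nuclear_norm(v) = 3.39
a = z + v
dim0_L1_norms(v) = [2.71, 1.9]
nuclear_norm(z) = 0.57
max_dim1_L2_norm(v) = 1.85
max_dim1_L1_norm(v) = 1.92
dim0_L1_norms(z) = [0.48, 0.78]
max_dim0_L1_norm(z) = 0.78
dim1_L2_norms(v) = [0.46, 1.85, 1.51, 0.16]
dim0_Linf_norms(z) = [0.18, 0.24]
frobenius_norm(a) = 2.33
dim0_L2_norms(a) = [1.9, 1.35]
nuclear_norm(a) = 3.14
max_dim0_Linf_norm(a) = 1.74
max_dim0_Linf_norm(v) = 1.85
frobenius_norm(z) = 0.47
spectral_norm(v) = 2.01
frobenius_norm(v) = 2.44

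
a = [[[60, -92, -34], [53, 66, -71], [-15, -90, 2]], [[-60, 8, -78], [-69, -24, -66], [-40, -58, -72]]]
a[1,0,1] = 8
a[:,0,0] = [60, -60]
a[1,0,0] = -60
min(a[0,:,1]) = -92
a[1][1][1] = -24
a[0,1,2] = -71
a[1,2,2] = -72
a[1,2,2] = -72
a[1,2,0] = -40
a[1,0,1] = 8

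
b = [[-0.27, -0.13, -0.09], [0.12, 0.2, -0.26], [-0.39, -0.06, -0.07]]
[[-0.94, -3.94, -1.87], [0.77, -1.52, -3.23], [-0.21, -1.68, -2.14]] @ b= [[0.51,-0.55,1.24], [0.87,-0.21,0.55], [0.69,-0.18,0.61]]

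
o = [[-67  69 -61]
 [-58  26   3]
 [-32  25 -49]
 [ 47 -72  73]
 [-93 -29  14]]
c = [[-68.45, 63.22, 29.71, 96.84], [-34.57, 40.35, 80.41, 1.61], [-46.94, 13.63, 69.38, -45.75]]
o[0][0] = -67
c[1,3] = 1.61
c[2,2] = 69.38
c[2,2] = 69.38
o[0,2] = -61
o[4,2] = 14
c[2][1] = 13.63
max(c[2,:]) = 69.38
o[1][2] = 3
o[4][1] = -29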